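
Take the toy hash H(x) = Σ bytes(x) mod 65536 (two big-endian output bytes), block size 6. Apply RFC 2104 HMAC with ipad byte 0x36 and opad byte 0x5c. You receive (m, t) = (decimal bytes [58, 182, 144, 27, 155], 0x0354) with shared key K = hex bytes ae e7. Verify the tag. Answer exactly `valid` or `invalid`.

invalid

Key hex bytes ae e7 is 2 bytes ≤ B = 6; zero-pad to 6 bytes: K' = ae e7 00 00 00 00.
K' ⊕ ipad = 98 d1 36 36 36 36; K' ⊕ opad = f2 bb 5c 5c 5c 5c.
Inner hash: sum = 152+209+54+54+54+54+58+182+144+27+155 = 1143 → 04 77.
Outer hash (recomputed tag): sum = 242+187+92+92+92+92+4+119 = 920 → 03 98.
Recomputed tag = 0398; claimed = 0354 → mismatch.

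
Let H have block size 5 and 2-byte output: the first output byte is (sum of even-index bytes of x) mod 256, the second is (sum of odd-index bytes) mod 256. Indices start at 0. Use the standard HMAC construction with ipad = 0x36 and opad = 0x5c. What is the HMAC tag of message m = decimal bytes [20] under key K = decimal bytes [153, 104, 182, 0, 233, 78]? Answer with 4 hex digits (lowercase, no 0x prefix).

Key decimal bytes [153, 104, 182, 0, 233, 78] = 99 68 b6 00 e9 4e is 6 bytes > B = 5, so hash it first: H(key) = 38 b6, then zero-pad to 5 bytes: K' = 38 b6 00 00 00.
K' ⊕ ipad = 0e 80 36 36 36.  K' ⊕ opad = 64 ea 5c 5c 5c.
Inner input = (K'⊕ipad) ∥ m = 0e 80 36 36 36 ∥ 14.
Inner hash: even-index sum = 122 mod 256 = 122; odd-index sum = 202 mod 256 = 202 → 7a ca.
Outer input = (K'⊕opad) ∥ inner = 64 ea 5c 5c 5c ∥ 7a ca.
Outer hash (tag): even-index sum = 486 mod 256 = 230; odd-index sum = 448 mod 256 = 192 → e6 c0.

e6c0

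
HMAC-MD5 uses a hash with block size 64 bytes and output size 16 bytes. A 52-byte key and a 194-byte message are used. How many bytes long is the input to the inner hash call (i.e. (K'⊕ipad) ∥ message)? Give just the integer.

258

Key is 52 ≤ 64 bytes, zero-padded: |K'| = 64.
Inner input = (K'⊕ipad) ∥ m → 64 + 194 = 258 bytes.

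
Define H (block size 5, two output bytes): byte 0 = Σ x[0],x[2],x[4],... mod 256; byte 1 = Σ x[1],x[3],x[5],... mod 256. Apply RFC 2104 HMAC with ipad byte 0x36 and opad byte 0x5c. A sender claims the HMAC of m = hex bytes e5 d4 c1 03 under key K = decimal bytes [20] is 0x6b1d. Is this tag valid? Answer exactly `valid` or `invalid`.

invalid

Key decimal bytes [20] = 14 is 1 byte ≤ B = 5; zero-pad to 5 bytes: K' = 14 00 00 00 00.
K' ⊕ ipad = 22 36 36 36 36; K' ⊕ opad = 48 5c 5c 5c 5c.
Inner hash: even-index sum = 357 mod 256 = 101; odd-index sum = 530 mod 256 = 18 → 65 12.
Outer hash (recomputed tag): even-index sum = 274 mod 256 = 18; odd-index sum = 285 mod 256 = 29 → 12 1d.
Recomputed tag = 121d; claimed = 6b1d → mismatch.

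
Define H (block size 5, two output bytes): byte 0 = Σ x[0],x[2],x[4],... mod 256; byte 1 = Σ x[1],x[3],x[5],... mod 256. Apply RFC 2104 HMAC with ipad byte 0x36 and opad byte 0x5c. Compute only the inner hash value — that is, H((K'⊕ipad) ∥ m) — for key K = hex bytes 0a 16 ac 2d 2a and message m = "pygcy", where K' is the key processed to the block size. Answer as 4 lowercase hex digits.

Key hex bytes 0a 16 ac 2d 2a is exactly B = 5 bytes: K' = 0a 16 ac 2d 2a.
K' ⊕ ipad = 3c 20 9a 1b 1c.
Inner input = 3c 20 9a 1b 1c ∥ 70 79 67 63 79.
Inner hash: even-index sum = 462 mod 256 = 206; odd-index sum = 395 mod 256 = 139 → ce 8b.

ce8b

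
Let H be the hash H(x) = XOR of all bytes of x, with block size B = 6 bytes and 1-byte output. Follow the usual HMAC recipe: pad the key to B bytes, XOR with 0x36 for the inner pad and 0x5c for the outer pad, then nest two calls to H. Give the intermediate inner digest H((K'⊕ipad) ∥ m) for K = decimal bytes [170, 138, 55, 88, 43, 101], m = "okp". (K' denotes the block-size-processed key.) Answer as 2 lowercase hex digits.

75

Key decimal bytes [170, 138, 55, 88, 43, 101] = aa 8a 37 58 2b 65 is exactly B = 6 bytes: K' = aa 8a 37 58 2b 65.
K' ⊕ ipad = 9c bc 01 6e 1d 53.
Inner input = 9c bc 01 6e 1d 53 ∥ 6f 6b 70.
Inner hash: XOR 9c⊕bc⊕01⊕6e⊕1d⊕53⊕6f⊕6b⊕70 = 75.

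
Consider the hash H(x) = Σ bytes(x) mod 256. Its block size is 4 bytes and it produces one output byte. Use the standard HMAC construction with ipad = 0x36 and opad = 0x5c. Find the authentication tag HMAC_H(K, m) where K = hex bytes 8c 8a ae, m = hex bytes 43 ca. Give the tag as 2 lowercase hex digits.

Key hex bytes 8c 8a ae is 3 bytes ≤ B = 4; zero-pad to 4 bytes: K' = 8c 8a ae 00.
K' ⊕ ipad = ba bc 98 36.  K' ⊕ opad = d0 d6 f2 5c.
Inner input = (K'⊕ipad) ∥ m = ba bc 98 36 ∥ 43 ca.
Inner hash: sum = 186+188+152+54+67+202 = 849; mod 256 = 81 → 51.
Outer input = (K'⊕opad) ∥ inner = d0 d6 f2 5c ∥ 51.
Outer hash (tag): sum = 208+214+242+92+81 = 837; mod 256 = 69 → 45.

45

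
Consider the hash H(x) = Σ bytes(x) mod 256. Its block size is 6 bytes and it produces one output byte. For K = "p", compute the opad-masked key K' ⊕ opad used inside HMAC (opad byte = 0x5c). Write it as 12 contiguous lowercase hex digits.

2c5c5c5c5c5c

Key "p" = 70 is 1 byte ≤ B = 6; zero-pad to 6 bytes: K' = 70 00 00 00 00 00.
XOR each byte with 0x5c: 70⊕5c=2c, 00⊕5c=5c, 00⊕5c=5c, 00⊕5c=5c, 00⊕5c=5c, 00⊕5c=5c.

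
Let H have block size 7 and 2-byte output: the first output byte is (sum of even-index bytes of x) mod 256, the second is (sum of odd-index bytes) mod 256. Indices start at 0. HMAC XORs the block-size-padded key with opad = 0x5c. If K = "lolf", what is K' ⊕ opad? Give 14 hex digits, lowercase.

3033303a5c5c5c

Key "lolf" = 6c 6f 6c 66 is 4 bytes ≤ B = 7; zero-pad to 7 bytes: K' = 6c 6f 6c 66 00 00 00.
XOR each byte with 0x5c: 6c⊕5c=30, 6f⊕5c=33, 6c⊕5c=30, 66⊕5c=3a, 00⊕5c=5c, 00⊕5c=5c, 00⊕5c=5c.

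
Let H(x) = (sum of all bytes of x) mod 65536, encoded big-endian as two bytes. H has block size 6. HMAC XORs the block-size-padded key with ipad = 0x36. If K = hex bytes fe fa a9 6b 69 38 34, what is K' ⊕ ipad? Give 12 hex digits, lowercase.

35d736363636

Key hex bytes fe fa a9 6b 69 38 34 is 7 bytes > B = 6, so hash it first: H(key) = 03 e1, then zero-pad to 6 bytes: K' = 03 e1 00 00 00 00.
XOR each byte with 0x36: 03⊕36=35, e1⊕36=d7, 00⊕36=36, 00⊕36=36, 00⊕36=36, 00⊕36=36.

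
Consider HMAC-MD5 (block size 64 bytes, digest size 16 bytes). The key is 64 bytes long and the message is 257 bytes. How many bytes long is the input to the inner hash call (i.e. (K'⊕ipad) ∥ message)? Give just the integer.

Key is 64 ≤ 64 bytes, zero-padded: |K'| = 64.
Inner input = (K'⊕ipad) ∥ m → 64 + 257 = 321 bytes.

321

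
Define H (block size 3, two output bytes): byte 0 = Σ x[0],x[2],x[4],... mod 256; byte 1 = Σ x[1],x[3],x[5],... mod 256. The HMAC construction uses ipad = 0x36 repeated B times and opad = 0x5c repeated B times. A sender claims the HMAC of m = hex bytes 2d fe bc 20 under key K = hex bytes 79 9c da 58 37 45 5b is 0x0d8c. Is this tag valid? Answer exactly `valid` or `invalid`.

valid

Key hex bytes 79 9c da 58 37 45 5b is 7 bytes > B = 3, so hash it first: H(key) = e5 39, then zero-pad to 3 bytes: K' = e5 39 00.
K' ⊕ ipad = d3 0f 36; K' ⊕ opad = b9 65 5c.
Inner hash: even-index sum = 551 mod 256 = 39; odd-index sum = 248 mod 256 = 248 → 27 f8.
Outer hash (recomputed tag): even-index sum = 525 mod 256 = 13; odd-index sum = 140 mod 256 = 140 → 0d 8c.
Recomputed tag = 0d8c; claimed = 0d8c → match.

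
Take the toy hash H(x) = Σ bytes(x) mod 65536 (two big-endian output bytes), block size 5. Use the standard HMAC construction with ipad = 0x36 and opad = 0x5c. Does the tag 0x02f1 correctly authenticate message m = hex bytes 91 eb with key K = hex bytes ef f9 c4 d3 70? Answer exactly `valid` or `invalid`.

Key hex bytes ef f9 c4 d3 70 is exactly B = 5 bytes: K' = ef f9 c4 d3 70.
K' ⊕ ipad = d9 cf f2 e5 46; K' ⊕ opad = b3 a5 98 8f 2c.
Inner hash: sum = 217+207+242+229+70+145+235 = 1345 → 05 41.
Outer hash (recomputed tag): sum = 179+165+152+143+44+5+65 = 753 → 02 f1.
Recomputed tag = 02f1; claimed = 02f1 → match.

valid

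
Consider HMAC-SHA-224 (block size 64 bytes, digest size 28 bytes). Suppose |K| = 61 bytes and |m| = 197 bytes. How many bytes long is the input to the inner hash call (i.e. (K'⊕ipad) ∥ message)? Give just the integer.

261

Key is 61 ≤ 64 bytes, zero-padded: |K'| = 64.
Inner input = (K'⊕ipad) ∥ m → 64 + 197 = 261 bytes.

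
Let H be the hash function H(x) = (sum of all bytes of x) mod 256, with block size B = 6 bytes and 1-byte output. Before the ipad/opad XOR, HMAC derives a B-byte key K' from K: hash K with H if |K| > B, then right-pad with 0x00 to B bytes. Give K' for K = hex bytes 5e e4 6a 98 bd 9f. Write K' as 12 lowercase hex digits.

5ee46a98bd9f

Key hex bytes 5e e4 6a 98 bd 9f is exactly B = 6 bytes: K' = 5e e4 6a 98 bd 9f.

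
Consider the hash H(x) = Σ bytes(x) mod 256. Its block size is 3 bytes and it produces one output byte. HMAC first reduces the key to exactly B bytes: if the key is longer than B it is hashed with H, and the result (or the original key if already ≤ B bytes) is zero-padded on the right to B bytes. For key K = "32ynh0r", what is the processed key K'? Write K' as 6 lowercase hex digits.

560000

|K| = 7 > B = 3, so first hash the key.
H(K): sum = 51+50+121+110+104+48+114 = 598; mod 256 = 86 → 56.
Zero-pad H(K) = 56 to 3 bytes: K' = 56 00 00.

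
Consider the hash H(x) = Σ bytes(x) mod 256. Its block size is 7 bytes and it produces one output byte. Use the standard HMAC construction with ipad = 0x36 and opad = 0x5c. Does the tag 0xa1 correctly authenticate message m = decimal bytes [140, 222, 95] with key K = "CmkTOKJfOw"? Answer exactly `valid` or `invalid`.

Key "CmkTOKJfOw" = 43 6d 6b 54 4f 4b 4a 66 4f 77 is 10 bytes > B = 7, so hash it first: H(key) = 7f, then zero-pad to 7 bytes: K' = 7f 00 00 00 00 00 00.
K' ⊕ ipad = 49 36 36 36 36 36 36; K' ⊕ opad = 23 5c 5c 5c 5c 5c 5c.
Inner hash: sum = 73+54+54+54+54+54+54+140+222+95 = 854; mod 256 = 86 → 56.
Outer hash (recomputed tag): sum = 35+92+92+92+92+92+92+86 = 673; mod 256 = 161 → a1.
Recomputed tag = a1; claimed = a1 → match.

valid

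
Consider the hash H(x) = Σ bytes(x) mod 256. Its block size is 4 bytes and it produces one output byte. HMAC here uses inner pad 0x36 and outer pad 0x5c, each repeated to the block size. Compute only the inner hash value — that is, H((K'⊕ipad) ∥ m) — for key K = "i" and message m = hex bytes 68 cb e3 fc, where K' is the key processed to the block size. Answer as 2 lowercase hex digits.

Key "i" = 69 is 1 byte ≤ B = 4; zero-pad to 4 bytes: K' = 69 00 00 00.
K' ⊕ ipad = 5f 36 36 36.
Inner input = 5f 36 36 36 ∥ 68 cb e3 fc.
Inner hash: sum = 95+54+54+54+104+203+227+252 = 1043; mod 256 = 19 → 13.

13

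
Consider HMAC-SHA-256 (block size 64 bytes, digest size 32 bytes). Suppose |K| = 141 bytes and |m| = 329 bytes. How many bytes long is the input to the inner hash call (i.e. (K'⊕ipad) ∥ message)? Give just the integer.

Key is 141 > 64 bytes, so it is hashed to 32 bytes then zero-padded to 64: |K'| = 64.
Inner input = (K'⊕ipad) ∥ m → 64 + 329 = 393 bytes.

393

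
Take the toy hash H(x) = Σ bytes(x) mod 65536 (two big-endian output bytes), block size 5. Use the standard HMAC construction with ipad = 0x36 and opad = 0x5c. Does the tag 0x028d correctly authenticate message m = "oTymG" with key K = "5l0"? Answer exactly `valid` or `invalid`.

invalid

Key "5l0" = 35 6c 30 is 3 bytes ≤ B = 5; zero-pad to 5 bytes: K' = 35 6c 30 00 00.
K' ⊕ ipad = 03 5a 06 36 36; K' ⊕ opad = 69 30 6c 5c 5c.
Inner hash: sum = 3+90+6+54+54+111+84+121+109+71 = 703 → 02 bf.
Outer hash (recomputed tag): sum = 105+48+108+92+92+2+191 = 638 → 02 7e.
Recomputed tag = 027e; claimed = 028d → mismatch.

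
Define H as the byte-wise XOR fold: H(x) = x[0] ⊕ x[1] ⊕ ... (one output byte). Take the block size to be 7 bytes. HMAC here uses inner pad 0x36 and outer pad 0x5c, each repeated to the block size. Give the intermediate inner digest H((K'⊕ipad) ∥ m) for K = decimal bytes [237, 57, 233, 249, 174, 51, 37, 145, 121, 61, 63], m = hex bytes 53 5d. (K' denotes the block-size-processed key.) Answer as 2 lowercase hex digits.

Key decimal bytes [237, 57, 233, 249, 174, 51, 37, 145, 121, 61, 63] = ed 39 e9 f9 ae 33 25 91 79 3d 3f is 11 bytes > B = 7, so hash it first: H(key) = 96, then zero-pad to 7 bytes: K' = 96 00 00 00 00 00 00.
K' ⊕ ipad = a0 36 36 36 36 36 36.
Inner input = a0 36 36 36 36 36 36 ∥ 53 5d.
Inner hash: XOR a0⊕36⊕36⊕36⊕36⊕36⊕36⊕53⊕5d = ae.

ae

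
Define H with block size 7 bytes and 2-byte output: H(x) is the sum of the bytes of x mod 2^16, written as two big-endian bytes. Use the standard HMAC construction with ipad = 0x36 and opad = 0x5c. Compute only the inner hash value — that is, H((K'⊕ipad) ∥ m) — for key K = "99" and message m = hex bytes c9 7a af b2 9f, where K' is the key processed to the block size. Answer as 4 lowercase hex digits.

Key "99" = 39 39 is 2 bytes ≤ B = 7; zero-pad to 7 bytes: K' = 39 39 00 00 00 00 00.
K' ⊕ ipad = 0f 0f 36 36 36 36 36.
Inner input = 0f 0f 36 36 36 36 36 ∥ c9 7a af b2 9f.
Inner hash: sum = 15+15+54+54+54+54+54+201+122+175+178+159 = 1135 → 04 6f.

046f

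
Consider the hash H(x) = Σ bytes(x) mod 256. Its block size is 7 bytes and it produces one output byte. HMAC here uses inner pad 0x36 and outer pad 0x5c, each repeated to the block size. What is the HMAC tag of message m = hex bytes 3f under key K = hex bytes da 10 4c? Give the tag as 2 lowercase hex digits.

Key hex bytes da 10 4c is 3 bytes ≤ B = 7; zero-pad to 7 bytes: K' = da 10 4c 00 00 00 00.
K' ⊕ ipad = ec 26 7a 36 36 36 36.  K' ⊕ opad = 86 4c 10 5c 5c 5c 5c.
Inner input = (K'⊕ipad) ∥ m = ec 26 7a 36 36 36 36 ∥ 3f.
Inner hash: sum = 236+38+122+54+54+54+54+63 = 675; mod 256 = 163 → a3.
Outer input = (K'⊕opad) ∥ inner = 86 4c 10 5c 5c 5c 5c ∥ a3.
Outer hash (tag): sum = 134+76+16+92+92+92+92+163 = 757; mod 256 = 245 → f5.

f5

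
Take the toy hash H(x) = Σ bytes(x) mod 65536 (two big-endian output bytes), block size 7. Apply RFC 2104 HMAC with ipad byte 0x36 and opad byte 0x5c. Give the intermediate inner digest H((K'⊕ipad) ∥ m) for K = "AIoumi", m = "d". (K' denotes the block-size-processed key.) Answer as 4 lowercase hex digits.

Key "AIoumi" = 41 49 6f 75 6d 69 is 6 bytes ≤ B = 7; zero-pad to 7 bytes: K' = 41 49 6f 75 6d 69 00.
K' ⊕ ipad = 77 7f 59 43 5b 5f 36.
Inner input = 77 7f 59 43 5b 5f 36 ∥ 64.
Inner hash: sum = 119+127+89+67+91+95+54+100 = 742 → 02 e6.

02e6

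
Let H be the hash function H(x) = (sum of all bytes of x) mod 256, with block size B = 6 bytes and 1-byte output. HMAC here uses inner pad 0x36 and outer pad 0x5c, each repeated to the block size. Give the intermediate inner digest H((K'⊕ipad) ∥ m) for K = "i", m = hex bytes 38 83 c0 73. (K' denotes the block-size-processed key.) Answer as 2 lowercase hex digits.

Key "i" = 69 is 1 byte ≤ B = 6; zero-pad to 6 bytes: K' = 69 00 00 00 00 00.
K' ⊕ ipad = 5f 36 36 36 36 36.
Inner input = 5f 36 36 36 36 36 ∥ 38 83 c0 73.
Inner hash: sum = 95+54+54+54+54+54+56+131+192+115 = 859; mod 256 = 91 → 5b.

5b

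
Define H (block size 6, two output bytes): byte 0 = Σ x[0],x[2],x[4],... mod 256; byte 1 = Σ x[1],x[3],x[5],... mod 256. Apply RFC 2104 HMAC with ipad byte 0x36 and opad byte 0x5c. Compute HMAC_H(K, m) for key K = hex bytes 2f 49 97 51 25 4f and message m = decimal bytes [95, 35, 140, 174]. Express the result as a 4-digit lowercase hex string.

6f65

Key hex bytes 2f 49 97 51 25 4f is exactly B = 6 bytes: K' = 2f 49 97 51 25 4f.
K' ⊕ ipad = 19 7f a1 67 13 79.  K' ⊕ opad = 73 15 cb 0d 79 13.
Inner input = (K'⊕ipad) ∥ m = 19 7f a1 67 13 79 ∥ 5f 23 8c ae.
Inner hash: even-index sum = 440 mod 256 = 184; odd-index sum = 560 mod 256 = 48 → b8 30.
Outer input = (K'⊕opad) ∥ inner = 73 15 cb 0d 79 13 ∥ b8 30.
Outer hash (tag): even-index sum = 623 mod 256 = 111; odd-index sum = 101 mod 256 = 101 → 6f 65.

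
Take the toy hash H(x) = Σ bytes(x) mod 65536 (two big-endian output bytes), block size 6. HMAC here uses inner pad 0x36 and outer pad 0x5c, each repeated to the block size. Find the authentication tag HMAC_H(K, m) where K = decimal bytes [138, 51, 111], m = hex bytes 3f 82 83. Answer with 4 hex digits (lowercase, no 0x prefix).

028f

Key decimal bytes [138, 51, 111] = 8a 33 6f is 3 bytes ≤ B = 6; zero-pad to 6 bytes: K' = 8a 33 6f 00 00 00.
K' ⊕ ipad = bc 05 59 36 36 36.  K' ⊕ opad = d6 6f 33 5c 5c 5c.
Inner input = (K'⊕ipad) ∥ m = bc 05 59 36 36 36 ∥ 3f 82 83.
Inner hash: sum = 188+5+89+54+54+54+63+130+131 = 768 → 03 00.
Outer input = (K'⊕opad) ∥ inner = d6 6f 33 5c 5c 5c ∥ 03 00.
Outer hash (tag): sum = 214+111+51+92+92+92+3+0 = 655 → 02 8f.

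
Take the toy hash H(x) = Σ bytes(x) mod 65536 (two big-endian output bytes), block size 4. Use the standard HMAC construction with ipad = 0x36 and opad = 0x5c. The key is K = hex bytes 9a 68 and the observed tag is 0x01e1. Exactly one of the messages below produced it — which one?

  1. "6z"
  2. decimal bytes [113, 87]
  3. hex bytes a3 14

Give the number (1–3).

Key hex bytes 9a 68 is 2 bytes ≤ B = 4; zero-pad to 4 bytes: K' = 9a 68 00 00.
K' ⊕ ipad = ac 5e 36 36; K' ⊕ opad = c6 34 5c 5c.
m1: inner = H(ac 5e 36 36 36 7a) = 02 26; tag = H(c6 34 5c 5c 02 26) = 01da
m2: inner = H(ac 5e 36 36 71 57) = 02 3e; tag = H(c6 34 5c 5c 02 3e) = 01f2
m3: inner = H(ac 5e 36 36 a3 14) = 02 2d; tag = H(c6 34 5c 5c 02 2d) = 01e1 ← matches

3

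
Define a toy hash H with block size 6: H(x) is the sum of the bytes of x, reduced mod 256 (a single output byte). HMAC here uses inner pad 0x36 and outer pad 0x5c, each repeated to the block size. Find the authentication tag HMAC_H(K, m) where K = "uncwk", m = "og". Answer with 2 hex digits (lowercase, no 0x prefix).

f2

Key "uncwk" = 75 6e 63 77 6b is 5 bytes ≤ B = 6; zero-pad to 6 bytes: K' = 75 6e 63 77 6b 00.
K' ⊕ ipad = 43 58 55 41 5d 36.  K' ⊕ opad = 29 32 3f 2b 37 5c.
Inner input = (K'⊕ipad) ∥ m = 43 58 55 41 5d 36 ∥ 6f 67.
Inner hash: sum = 67+88+85+65+93+54+111+103 = 666; mod 256 = 154 → 9a.
Outer input = (K'⊕opad) ∥ inner = 29 32 3f 2b 37 5c ∥ 9a.
Outer hash (tag): sum = 41+50+63+43+55+92+154 = 498; mod 256 = 242 → f2.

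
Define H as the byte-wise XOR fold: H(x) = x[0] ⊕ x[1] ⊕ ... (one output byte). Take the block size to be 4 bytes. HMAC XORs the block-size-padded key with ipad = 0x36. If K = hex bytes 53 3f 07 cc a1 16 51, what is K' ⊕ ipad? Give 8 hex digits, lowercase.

77363636

Key hex bytes 53 3f 07 cc a1 16 51 is 7 bytes > B = 4, so hash it first: H(key) = 41, then zero-pad to 4 bytes: K' = 41 00 00 00.
XOR each byte with 0x36: 41⊕36=77, 00⊕36=36, 00⊕36=36, 00⊕36=36.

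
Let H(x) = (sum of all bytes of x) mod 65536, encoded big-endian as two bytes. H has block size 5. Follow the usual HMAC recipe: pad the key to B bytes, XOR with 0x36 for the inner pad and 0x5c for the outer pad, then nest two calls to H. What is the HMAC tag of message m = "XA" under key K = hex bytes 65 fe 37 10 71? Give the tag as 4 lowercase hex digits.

01e3

Key hex bytes 65 fe 37 10 71 is exactly B = 5 bytes: K' = 65 fe 37 10 71.
K' ⊕ ipad = 53 c8 01 26 47.  K' ⊕ opad = 39 a2 6b 4c 2d.
Inner input = (K'⊕ipad) ∥ m = 53 c8 01 26 47 ∥ 58 41.
Inner hash: sum = 83+200+1+38+71+88+65 = 546 → 02 22.
Outer input = (K'⊕opad) ∥ inner = 39 a2 6b 4c 2d ∥ 02 22.
Outer hash (tag): sum = 57+162+107+76+45+2+34 = 483 → 01 e3.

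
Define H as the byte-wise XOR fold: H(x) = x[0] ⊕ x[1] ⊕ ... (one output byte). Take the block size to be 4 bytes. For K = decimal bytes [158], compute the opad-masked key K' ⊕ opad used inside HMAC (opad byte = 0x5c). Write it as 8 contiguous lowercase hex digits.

c25c5c5c

Key decimal bytes [158] = 9e is 1 byte ≤ B = 4; zero-pad to 4 bytes: K' = 9e 00 00 00.
XOR each byte with 0x5c: 9e⊕5c=c2, 00⊕5c=5c, 00⊕5c=5c, 00⊕5c=5c.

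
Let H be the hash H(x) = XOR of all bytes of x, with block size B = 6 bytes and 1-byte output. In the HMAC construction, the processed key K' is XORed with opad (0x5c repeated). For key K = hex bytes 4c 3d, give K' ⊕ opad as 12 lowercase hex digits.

Key hex bytes 4c 3d is 2 bytes ≤ B = 6; zero-pad to 6 bytes: K' = 4c 3d 00 00 00 00.
XOR each byte with 0x5c: 4c⊕5c=10, 3d⊕5c=61, 00⊕5c=5c, 00⊕5c=5c, 00⊕5c=5c, 00⊕5c=5c.

10615c5c5c5c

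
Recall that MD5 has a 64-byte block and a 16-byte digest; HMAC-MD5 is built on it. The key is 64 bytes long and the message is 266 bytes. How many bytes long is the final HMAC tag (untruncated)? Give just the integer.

The tag is one MD5 digest: 16 bytes.

16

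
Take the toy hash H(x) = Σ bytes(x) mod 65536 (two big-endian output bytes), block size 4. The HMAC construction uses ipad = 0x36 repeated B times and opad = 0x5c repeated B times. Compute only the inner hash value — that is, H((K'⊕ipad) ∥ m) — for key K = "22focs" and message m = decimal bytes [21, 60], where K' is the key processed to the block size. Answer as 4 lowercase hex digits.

Key "22focs" = 32 32 66 6f 63 73 is 6 bytes > B = 4, so hash it first: H(key) = 02 0f, then zero-pad to 4 bytes: K' = 02 0f 00 00.
K' ⊕ ipad = 34 39 36 36.
Inner input = 34 39 36 36 ∥ 15 3c.
Inner hash: sum = 52+57+54+54+21+60 = 298 → 01 2a.

012a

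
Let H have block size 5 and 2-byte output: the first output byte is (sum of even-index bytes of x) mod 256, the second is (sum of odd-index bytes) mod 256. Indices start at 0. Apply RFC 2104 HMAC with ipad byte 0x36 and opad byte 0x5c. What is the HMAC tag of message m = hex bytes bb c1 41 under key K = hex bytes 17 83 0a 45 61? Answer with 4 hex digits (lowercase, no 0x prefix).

Key hex bytes 17 83 0a 45 61 is exactly B = 5 bytes: K' = 17 83 0a 45 61.
K' ⊕ ipad = 21 b5 3c 73 57.  K' ⊕ opad = 4b df 56 19 3d.
Inner input = (K'⊕ipad) ∥ m = 21 b5 3c 73 57 ∥ bb c1 41.
Inner hash: even-index sum = 373 mod 256 = 117; odd-index sum = 548 mod 256 = 36 → 75 24.
Outer input = (K'⊕opad) ∥ inner = 4b df 56 19 3d ∥ 75 24.
Outer hash (tag): even-index sum = 258 mod 256 = 2; odd-index sum = 365 mod 256 = 109 → 02 6d.

026d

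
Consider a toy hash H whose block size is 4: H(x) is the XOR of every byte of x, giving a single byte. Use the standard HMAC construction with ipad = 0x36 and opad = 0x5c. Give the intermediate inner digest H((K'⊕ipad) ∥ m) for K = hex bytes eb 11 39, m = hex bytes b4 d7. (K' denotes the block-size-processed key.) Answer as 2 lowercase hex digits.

Key hex bytes eb 11 39 is 3 bytes ≤ B = 4; zero-pad to 4 bytes: K' = eb 11 39 00.
K' ⊕ ipad = dd 27 0f 36.
Inner input = dd 27 0f 36 ∥ b4 d7.
Inner hash: XOR dd⊕27⊕0f⊕36⊕b4⊕d7 = a0.

a0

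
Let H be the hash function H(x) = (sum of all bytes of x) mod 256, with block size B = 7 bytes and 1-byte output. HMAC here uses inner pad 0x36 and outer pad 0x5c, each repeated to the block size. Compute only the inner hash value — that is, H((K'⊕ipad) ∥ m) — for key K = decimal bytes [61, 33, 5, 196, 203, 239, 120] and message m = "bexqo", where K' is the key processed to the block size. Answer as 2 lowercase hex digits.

8a

Key decimal bytes [61, 33, 5, 196, 203, 239, 120] = 3d 21 05 c4 cb ef 78 is exactly B = 7 bytes: K' = 3d 21 05 c4 cb ef 78.
K' ⊕ ipad = 0b 17 33 f2 fd d9 4e.
Inner input = 0b 17 33 f2 fd d9 4e ∥ 62 65 78 71 6f.
Inner hash: sum = 11+23+51+242+253+217+78+98+101+120+113+111 = 1418; mod 256 = 138 → 8a.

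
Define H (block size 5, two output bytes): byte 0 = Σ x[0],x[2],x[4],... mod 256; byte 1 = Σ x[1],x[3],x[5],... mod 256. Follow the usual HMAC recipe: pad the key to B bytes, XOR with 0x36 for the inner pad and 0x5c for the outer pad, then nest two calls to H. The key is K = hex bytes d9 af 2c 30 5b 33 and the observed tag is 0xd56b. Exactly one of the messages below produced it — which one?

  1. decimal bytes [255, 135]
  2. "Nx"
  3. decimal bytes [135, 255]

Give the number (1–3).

3

Key hex bytes d9 af 2c 30 5b 33 is 6 bytes > B = 5, so hash it first: H(key) = 60 12, then zero-pad to 5 bytes: K' = 60 12 00 00 00.
K' ⊕ ipad = 56 24 36 36 36; K' ⊕ opad = 3c 4e 5c 5c 5c.
m1: inner = H(56 24 36 36 36 ff 87) = 49 59; tag = H(3c 4e 5c 5c 5c 49 59) = 4df3
m2: inner = H(56 24 36 36 36 4e 78) = 3a a8; tag = H(3c 4e 5c 5c 5c 3a a8) = 9ce4
m3: inner = H(56 24 36 36 36 87 ff) = c1 e1; tag = H(3c 4e 5c 5c 5c c1 e1) = d56b ← matches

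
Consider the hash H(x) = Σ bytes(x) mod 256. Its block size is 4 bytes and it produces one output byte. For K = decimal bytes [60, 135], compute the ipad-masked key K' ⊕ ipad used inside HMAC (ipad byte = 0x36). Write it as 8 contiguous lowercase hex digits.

0ab13636

Key decimal bytes [60, 135] = 3c 87 is 2 bytes ≤ B = 4; zero-pad to 4 bytes: K' = 3c 87 00 00.
XOR each byte with 0x36: 3c⊕36=0a, 87⊕36=b1, 00⊕36=36, 00⊕36=36.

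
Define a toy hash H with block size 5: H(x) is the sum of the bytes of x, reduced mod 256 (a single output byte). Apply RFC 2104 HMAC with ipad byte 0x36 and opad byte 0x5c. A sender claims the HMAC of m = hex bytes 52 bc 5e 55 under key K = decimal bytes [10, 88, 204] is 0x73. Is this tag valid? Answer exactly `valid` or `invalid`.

Key decimal bytes [10, 88, 204] = 0a 58 cc is 3 bytes ≤ B = 5; zero-pad to 5 bytes: K' = 0a 58 cc 00 00.
K' ⊕ ipad = 3c 6e fa 36 36; K' ⊕ opad = 56 04 90 5c 5c.
Inner hash: sum = 60+110+250+54+54+82+188+94+85 = 977; mod 256 = 209 → d1.
Outer hash (recomputed tag): sum = 86+4+144+92+92+209 = 627; mod 256 = 115 → 73.
Recomputed tag = 73; claimed = 73 → match.

valid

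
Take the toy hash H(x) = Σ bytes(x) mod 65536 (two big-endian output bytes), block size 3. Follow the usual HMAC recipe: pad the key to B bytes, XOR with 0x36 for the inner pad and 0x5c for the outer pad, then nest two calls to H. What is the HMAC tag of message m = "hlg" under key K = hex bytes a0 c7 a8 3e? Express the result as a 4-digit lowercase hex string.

00ed

Key hex bytes a0 c7 a8 3e is 4 bytes > B = 3, so hash it first: H(key) = 02 4d, then zero-pad to 3 bytes: K' = 02 4d 00.
K' ⊕ ipad = 34 7b 36.  K' ⊕ opad = 5e 11 5c.
Inner input = (K'⊕ipad) ∥ m = 34 7b 36 ∥ 68 6c 67.
Inner hash: sum = 52+123+54+104+108+103 = 544 → 02 20.
Outer input = (K'⊕opad) ∥ inner = 5e 11 5c ∥ 02 20.
Outer hash (tag): sum = 94+17+92+2+32 = 237 → 00 ed.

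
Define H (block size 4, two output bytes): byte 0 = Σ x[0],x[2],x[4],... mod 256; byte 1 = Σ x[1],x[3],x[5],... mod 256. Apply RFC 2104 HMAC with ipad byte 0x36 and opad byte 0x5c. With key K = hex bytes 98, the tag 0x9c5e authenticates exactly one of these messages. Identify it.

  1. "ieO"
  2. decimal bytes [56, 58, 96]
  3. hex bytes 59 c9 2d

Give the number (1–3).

2

Key hex bytes 98 is 1 byte ≤ B = 4; zero-pad to 4 bytes: K' = 98 00 00 00.
K' ⊕ ipad = ae 36 36 36; K' ⊕ opad = c4 5c 5c 5c.
m1: inner = H(ae 36 36 36 69 65 4f) = 9c d1; tag = H(c4 5c 5c 5c 9c d1) = bc89
m2: inner = H(ae 36 36 36 38 3a 60) = 7c a6; tag = H(c4 5c 5c 5c 7c a6) = 9c5e ← matches
m3: inner = H(ae 36 36 36 59 c9 2d) = 6a 35; tag = H(c4 5c 5c 5c 6a 35) = 8aed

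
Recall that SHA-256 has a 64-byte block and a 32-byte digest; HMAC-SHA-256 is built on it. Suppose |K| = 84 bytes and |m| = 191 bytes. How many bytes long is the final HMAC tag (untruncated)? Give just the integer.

The tag is one SHA-256 digest: 32 bytes.

32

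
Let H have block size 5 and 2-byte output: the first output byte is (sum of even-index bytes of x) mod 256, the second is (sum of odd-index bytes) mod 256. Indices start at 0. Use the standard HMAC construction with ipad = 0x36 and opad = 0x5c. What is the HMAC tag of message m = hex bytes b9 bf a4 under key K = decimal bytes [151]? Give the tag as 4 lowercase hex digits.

4c84

Key decimal bytes [151] = 97 is 1 byte ≤ B = 5; zero-pad to 5 bytes: K' = 97 00 00 00 00.
K' ⊕ ipad = a1 36 36 36 36.  K' ⊕ opad = cb 5c 5c 5c 5c.
Inner input = (K'⊕ipad) ∥ m = a1 36 36 36 36 ∥ b9 bf a4.
Inner hash: even-index sum = 460 mod 256 = 204; odd-index sum = 457 mod 256 = 201 → cc c9.
Outer input = (K'⊕opad) ∥ inner = cb 5c 5c 5c 5c ∥ cc c9.
Outer hash (tag): even-index sum = 588 mod 256 = 76; odd-index sum = 388 mod 256 = 132 → 4c 84.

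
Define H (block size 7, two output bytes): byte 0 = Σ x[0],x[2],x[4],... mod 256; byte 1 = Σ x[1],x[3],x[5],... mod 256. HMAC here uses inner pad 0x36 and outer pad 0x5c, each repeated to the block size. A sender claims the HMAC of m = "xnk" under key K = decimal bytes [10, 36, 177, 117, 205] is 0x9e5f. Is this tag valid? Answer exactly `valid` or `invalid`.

Key decimal bytes [10, 36, 177, 117, 205] = 0a 24 b1 75 cd is 5 bytes ≤ B = 7; zero-pad to 7 bytes: K' = 0a 24 b1 75 cd 00 00.
K' ⊕ ipad = 3c 12 87 43 fb 36 36; K' ⊕ opad = 56 78 ed 29 91 5c 5c.
Inner hash: even-index sum = 610 mod 256 = 98; odd-index sum = 366 mod 256 = 110 → 62 6e.
Outer hash (recomputed tag): even-index sum = 670 mod 256 = 158; odd-index sum = 351 mod 256 = 95 → 9e 5f.
Recomputed tag = 9e5f; claimed = 9e5f → match.

valid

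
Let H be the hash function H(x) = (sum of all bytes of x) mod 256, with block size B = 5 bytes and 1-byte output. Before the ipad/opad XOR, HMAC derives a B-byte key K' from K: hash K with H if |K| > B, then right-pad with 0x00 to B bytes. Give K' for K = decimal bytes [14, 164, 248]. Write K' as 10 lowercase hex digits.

Key decimal bytes [14, 164, 248] = 0e a4 f8 is 3 bytes ≤ B = 5; zero-pad to 5 bytes: K' = 0e a4 f8 00 00.

0ea4f80000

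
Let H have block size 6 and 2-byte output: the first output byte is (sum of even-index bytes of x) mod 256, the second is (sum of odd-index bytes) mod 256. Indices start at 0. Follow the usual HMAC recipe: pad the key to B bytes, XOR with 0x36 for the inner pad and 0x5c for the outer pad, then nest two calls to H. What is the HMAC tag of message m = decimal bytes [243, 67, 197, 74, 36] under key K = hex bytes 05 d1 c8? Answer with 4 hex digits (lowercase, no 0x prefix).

8c25

Key hex bytes 05 d1 c8 is 3 bytes ≤ B = 6; zero-pad to 6 bytes: K' = 05 d1 c8 00 00 00.
K' ⊕ ipad = 33 e7 fe 36 36 36.  K' ⊕ opad = 59 8d 94 5c 5c 5c.
Inner input = (K'⊕ipad) ∥ m = 33 e7 fe 36 36 36 ∥ f3 43 c5 4a 24.
Inner hash: even-index sum = 835 mod 256 = 67; odd-index sum = 480 mod 256 = 224 → 43 e0.
Outer input = (K'⊕opad) ∥ inner = 59 8d 94 5c 5c 5c ∥ 43 e0.
Outer hash (tag): even-index sum = 396 mod 256 = 140; odd-index sum = 549 mod 256 = 37 → 8c 25.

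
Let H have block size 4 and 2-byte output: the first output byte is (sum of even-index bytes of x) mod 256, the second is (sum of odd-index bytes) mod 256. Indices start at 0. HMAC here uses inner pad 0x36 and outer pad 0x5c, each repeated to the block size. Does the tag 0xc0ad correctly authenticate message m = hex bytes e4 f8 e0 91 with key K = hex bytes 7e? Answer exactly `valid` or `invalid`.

valid

Key hex bytes 7e is 1 byte ≤ B = 4; zero-pad to 4 bytes: K' = 7e 00 00 00.
K' ⊕ ipad = 48 36 36 36; K' ⊕ opad = 22 5c 5c 5c.
Inner hash: even-index sum = 578 mod 256 = 66; odd-index sum = 501 mod 256 = 245 → 42 f5.
Outer hash (recomputed tag): even-index sum = 192 mod 256 = 192; odd-index sum = 429 mod 256 = 173 → c0 ad.
Recomputed tag = c0ad; claimed = c0ad → match.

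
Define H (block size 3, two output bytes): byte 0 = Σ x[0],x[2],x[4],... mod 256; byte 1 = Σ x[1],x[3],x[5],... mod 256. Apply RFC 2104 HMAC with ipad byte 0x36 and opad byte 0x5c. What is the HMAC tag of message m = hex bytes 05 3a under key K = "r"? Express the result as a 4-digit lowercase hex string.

c510

Key "r" = 72 is 1 byte ≤ B = 3; zero-pad to 3 bytes: K' = 72 00 00.
K' ⊕ ipad = 44 36 36.  K' ⊕ opad = 2e 5c 5c.
Inner input = (K'⊕ipad) ∥ m = 44 36 36 ∥ 05 3a.
Inner hash: even-index sum = 180 mod 256 = 180; odd-index sum = 59 mod 256 = 59 → b4 3b.
Outer input = (K'⊕opad) ∥ inner = 2e 5c 5c ∥ b4 3b.
Outer hash (tag): even-index sum = 197 mod 256 = 197; odd-index sum = 272 mod 256 = 16 → c5 10.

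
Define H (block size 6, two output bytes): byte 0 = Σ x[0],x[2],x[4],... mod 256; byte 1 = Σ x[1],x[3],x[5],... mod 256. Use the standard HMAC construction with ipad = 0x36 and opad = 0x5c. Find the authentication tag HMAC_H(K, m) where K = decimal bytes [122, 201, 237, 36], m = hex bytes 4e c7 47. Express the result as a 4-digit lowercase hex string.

2577

Key decimal bytes [122, 201, 237, 36] = 7a c9 ed 24 is 4 bytes ≤ B = 6; zero-pad to 6 bytes: K' = 7a c9 ed 24 00 00.
K' ⊕ ipad = 4c ff db 12 36 36.  K' ⊕ opad = 26 95 b1 78 5c 5c.
Inner input = (K'⊕ipad) ∥ m = 4c ff db 12 36 36 ∥ 4e c7 47.
Inner hash: even-index sum = 498 mod 256 = 242; odd-index sum = 526 mod 256 = 14 → f2 0e.
Outer input = (K'⊕opad) ∥ inner = 26 95 b1 78 5c 5c ∥ f2 0e.
Outer hash (tag): even-index sum = 549 mod 256 = 37; odd-index sum = 375 mod 256 = 119 → 25 77.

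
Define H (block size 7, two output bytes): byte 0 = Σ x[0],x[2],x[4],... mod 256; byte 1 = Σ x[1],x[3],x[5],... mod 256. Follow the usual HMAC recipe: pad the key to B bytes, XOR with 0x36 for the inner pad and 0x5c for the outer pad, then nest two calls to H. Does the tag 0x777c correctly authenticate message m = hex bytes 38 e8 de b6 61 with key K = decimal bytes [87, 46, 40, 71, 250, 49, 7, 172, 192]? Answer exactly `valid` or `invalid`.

Key decimal bytes [87, 46, 40, 71, 250, 49, 7, 172, 192] = 57 2e 28 47 fa 31 07 ac c0 is 9 bytes > B = 7, so hash it first: H(key) = 40 52, then zero-pad to 7 bytes: K' = 40 52 00 00 00 00 00.
K' ⊕ ipad = 76 64 36 36 36 36 36; K' ⊕ opad = 1c 0e 5c 5c 5c 5c 5c.
Inner hash: even-index sum = 694 mod 256 = 182; odd-index sum = 583 mod 256 = 71 → b6 47.
Outer hash (recomputed tag): even-index sum = 375 mod 256 = 119; odd-index sum = 380 mod 256 = 124 → 77 7c.
Recomputed tag = 777c; claimed = 777c → match.

valid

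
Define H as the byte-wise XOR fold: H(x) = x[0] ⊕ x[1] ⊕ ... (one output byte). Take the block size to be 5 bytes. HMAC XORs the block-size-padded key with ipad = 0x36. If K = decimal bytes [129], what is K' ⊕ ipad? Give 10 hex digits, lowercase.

b736363636

Key decimal bytes [129] = 81 is 1 byte ≤ B = 5; zero-pad to 5 bytes: K' = 81 00 00 00 00.
XOR each byte with 0x36: 81⊕36=b7, 00⊕36=36, 00⊕36=36, 00⊕36=36, 00⊕36=36.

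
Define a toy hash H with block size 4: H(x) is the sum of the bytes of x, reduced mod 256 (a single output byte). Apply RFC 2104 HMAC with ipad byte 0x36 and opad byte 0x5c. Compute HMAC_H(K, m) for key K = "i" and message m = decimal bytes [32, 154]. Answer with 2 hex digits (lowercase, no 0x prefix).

04

Key "i" = 69 is 1 byte ≤ B = 4; zero-pad to 4 bytes: K' = 69 00 00 00.
K' ⊕ ipad = 5f 36 36 36.  K' ⊕ opad = 35 5c 5c 5c.
Inner input = (K'⊕ipad) ∥ m = 5f 36 36 36 ∥ 20 9a.
Inner hash: sum = 95+54+54+54+32+154 = 443; mod 256 = 187 → bb.
Outer input = (K'⊕opad) ∥ inner = 35 5c 5c 5c ∥ bb.
Outer hash (tag): sum = 53+92+92+92+187 = 516; mod 256 = 4 → 04.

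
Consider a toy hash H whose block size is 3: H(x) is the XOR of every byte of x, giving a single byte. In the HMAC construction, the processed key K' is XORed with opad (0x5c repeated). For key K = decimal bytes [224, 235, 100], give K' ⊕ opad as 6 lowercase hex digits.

Key decimal bytes [224, 235, 100] = e0 eb 64 is exactly B = 3 bytes: K' = e0 eb 64.
XOR each byte with 0x5c: e0⊕5c=bc, eb⊕5c=b7, 64⊕5c=38.

bcb738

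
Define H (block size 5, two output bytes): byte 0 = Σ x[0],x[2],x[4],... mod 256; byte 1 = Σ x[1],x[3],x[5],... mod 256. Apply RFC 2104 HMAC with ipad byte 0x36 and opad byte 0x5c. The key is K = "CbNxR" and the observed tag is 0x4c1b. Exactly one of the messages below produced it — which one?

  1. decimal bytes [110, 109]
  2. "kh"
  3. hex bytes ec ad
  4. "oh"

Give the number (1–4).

Key "CbNxR" = 43 62 4e 78 52 is exactly B = 5 bytes: K' = 43 62 4e 78 52.
K' ⊕ ipad = 75 54 78 4e 64; K' ⊕ opad = 1f 3e 12 24 0e.
m1: inner = H(75 54 78 4e 64 6e 6d) = be 10; tag = H(1f 3e 12 24 0e be 10) = 4f20
m2: inner = H(75 54 78 4e 64 6b 68) = b9 0d; tag = H(1f 3e 12 24 0e b9 0d) = 4c1b ← matches
m3: inner = H(75 54 78 4e 64 ec ad) = fe 8e; tag = H(1f 3e 12 24 0e fe 8e) = cd60
m4: inner = H(75 54 78 4e 64 6f 68) = b9 11; tag = H(1f 3e 12 24 0e b9 11) = 501b

2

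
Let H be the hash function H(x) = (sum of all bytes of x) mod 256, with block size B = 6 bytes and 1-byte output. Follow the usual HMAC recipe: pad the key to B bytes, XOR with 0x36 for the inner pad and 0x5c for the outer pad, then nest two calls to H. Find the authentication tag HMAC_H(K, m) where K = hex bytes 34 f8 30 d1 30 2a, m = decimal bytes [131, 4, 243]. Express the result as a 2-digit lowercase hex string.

Key hex bytes 34 f8 30 d1 30 2a is exactly B = 6 bytes: K' = 34 f8 30 d1 30 2a.
K' ⊕ ipad = 02 ce 06 e7 06 1c.  K' ⊕ opad = 68 a4 6c 8d 6c 76.
Inner input = (K'⊕ipad) ∥ m = 02 ce 06 e7 06 1c ∥ 83 04 f3.
Inner hash: sum = 2+206+6+231+6+28+131+4+243 = 857; mod 256 = 89 → 59.
Outer input = (K'⊕opad) ∥ inner = 68 a4 6c 8d 6c 76 ∥ 59.
Outer hash (tag): sum = 104+164+108+141+108+118+89 = 832; mod 256 = 64 → 40.

40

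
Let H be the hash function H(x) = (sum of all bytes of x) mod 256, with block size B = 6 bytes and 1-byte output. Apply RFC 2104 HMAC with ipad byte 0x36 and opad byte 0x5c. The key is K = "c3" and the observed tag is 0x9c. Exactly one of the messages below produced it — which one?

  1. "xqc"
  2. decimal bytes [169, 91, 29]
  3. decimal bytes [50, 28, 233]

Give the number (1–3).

1

Key "c3" = 63 33 is 2 bytes ≤ B = 6; zero-pad to 6 bytes: K' = 63 33 00 00 00 00.
K' ⊕ ipad = 55 05 36 36 36 36; K' ⊕ opad = 3f 6f 5c 5c 5c 5c.
m1: inner = H(55 05 36 36 36 36 78 71 63) = 7e; tag = H(3f 6f 5c 5c 5c 5c 7e) = 9c ← matches
m2: inner = H(55 05 36 36 36 36 a9 5b 1d) = 53; tag = H(3f 6f 5c 5c 5c 5c 53) = 71
m3: inner = H(55 05 36 36 36 36 32 1c e9) = 69; tag = H(3f 6f 5c 5c 5c 5c 69) = 87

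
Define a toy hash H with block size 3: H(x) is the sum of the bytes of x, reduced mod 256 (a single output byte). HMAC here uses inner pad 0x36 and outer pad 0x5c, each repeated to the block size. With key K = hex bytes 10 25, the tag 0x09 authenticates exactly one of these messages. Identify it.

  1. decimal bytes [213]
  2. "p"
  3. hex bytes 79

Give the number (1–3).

Key hex bytes 10 25 is 2 bytes ≤ B = 3; zero-pad to 3 bytes: K' = 10 25 00.
K' ⊕ ipad = 26 13 36; K' ⊕ opad = 4c 79 5c.
m1: inner = H(26 13 36 d5) = 44; tag = H(4c 79 5c 44) = 65
m2: inner = H(26 13 36 70) = df; tag = H(4c 79 5c df) = 00
m3: inner = H(26 13 36 79) = e8; tag = H(4c 79 5c e8) = 09 ← matches

3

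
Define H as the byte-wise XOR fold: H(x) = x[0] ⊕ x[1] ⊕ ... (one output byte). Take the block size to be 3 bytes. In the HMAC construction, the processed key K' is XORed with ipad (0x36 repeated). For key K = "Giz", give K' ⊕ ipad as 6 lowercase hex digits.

Key "Giz" = 47 69 7a is exactly B = 3 bytes: K' = 47 69 7a.
XOR each byte with 0x36: 47⊕36=71, 69⊕36=5f, 7a⊕36=4c.

715f4c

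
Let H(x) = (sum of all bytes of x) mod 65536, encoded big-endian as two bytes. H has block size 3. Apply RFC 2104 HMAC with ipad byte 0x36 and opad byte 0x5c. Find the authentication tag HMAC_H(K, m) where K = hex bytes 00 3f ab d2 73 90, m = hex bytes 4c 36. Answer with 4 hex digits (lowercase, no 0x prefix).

Key hex bytes 00 3f ab d2 73 90 is 6 bytes > B = 3, so hash it first: H(key) = 02 bf, then zero-pad to 3 bytes: K' = 02 bf 00.
K' ⊕ ipad = 34 89 36.  K' ⊕ opad = 5e e3 5c.
Inner input = (K'⊕ipad) ∥ m = 34 89 36 ∥ 4c 36.
Inner hash: sum = 52+137+54+76+54 = 373 → 01 75.
Outer input = (K'⊕opad) ∥ inner = 5e e3 5c ∥ 01 75.
Outer hash (tag): sum = 94+227+92+1+117 = 531 → 02 13.

0213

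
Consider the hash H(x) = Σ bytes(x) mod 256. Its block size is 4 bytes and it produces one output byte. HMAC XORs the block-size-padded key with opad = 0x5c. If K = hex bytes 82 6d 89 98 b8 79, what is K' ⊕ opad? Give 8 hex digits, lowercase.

Key hex bytes 82 6d 89 98 b8 79 is 6 bytes > B = 4, so hash it first: H(key) = 41, then zero-pad to 4 bytes: K' = 41 00 00 00.
XOR each byte with 0x5c: 41⊕5c=1d, 00⊕5c=5c, 00⊕5c=5c, 00⊕5c=5c.

1d5c5c5c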